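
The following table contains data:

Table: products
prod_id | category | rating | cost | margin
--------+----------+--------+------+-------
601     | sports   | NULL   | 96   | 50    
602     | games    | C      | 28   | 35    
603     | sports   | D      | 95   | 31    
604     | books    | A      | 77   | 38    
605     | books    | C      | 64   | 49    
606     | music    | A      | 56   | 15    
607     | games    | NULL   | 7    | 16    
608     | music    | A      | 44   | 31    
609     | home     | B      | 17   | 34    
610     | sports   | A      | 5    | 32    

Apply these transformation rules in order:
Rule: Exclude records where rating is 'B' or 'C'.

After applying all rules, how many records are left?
7

Step 1: Count records to exclude
  - 1 (B) + 2 (C) = 3 records
Step 2: Total records: 10
Step 3: Remaining = 10 - 3 = 7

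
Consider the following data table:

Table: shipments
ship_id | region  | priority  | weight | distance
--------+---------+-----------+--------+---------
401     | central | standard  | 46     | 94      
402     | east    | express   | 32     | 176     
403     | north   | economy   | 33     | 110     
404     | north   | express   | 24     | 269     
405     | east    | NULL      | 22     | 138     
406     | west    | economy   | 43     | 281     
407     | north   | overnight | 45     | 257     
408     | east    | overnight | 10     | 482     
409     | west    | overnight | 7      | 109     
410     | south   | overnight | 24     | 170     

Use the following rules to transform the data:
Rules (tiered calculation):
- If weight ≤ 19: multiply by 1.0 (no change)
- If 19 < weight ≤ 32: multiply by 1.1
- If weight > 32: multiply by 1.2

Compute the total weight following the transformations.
329.6

Step 1: Tier 1 (weight ≤ 19): 2 records, sum = 17 × 1.0 = 17.0
Step 2: Tier 2 (19 < weight ≤ 32): 4 records, sum = 102 × 1.1 = 112.2
Step 3: Tier 3 (weight > 32): 4 records, sum = 167 × 1.2 = 200.4
Step 4: Final sum = 17.0 + 112.2 + 200.4 = 329.6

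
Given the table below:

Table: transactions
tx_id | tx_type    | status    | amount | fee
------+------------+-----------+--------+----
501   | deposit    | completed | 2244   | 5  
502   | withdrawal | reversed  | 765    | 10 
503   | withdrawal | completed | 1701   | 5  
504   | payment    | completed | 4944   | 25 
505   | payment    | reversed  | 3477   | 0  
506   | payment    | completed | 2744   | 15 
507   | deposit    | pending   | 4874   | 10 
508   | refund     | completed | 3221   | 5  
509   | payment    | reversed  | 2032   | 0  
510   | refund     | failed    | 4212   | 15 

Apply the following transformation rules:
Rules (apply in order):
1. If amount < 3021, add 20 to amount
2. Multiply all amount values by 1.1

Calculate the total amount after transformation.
33345.4

Step 1: Apply Rule 1 - Add 20 to records with amount < 3021
  - 5 records affected: 9486 + (5 × 20) = 9586
  - Unaffected records: 20728
  - Sum after Rule 1: 30314
Step 2: Apply Rule 2 - Multiply all by 1.1
  - 30314 × 1.1 = 33345.4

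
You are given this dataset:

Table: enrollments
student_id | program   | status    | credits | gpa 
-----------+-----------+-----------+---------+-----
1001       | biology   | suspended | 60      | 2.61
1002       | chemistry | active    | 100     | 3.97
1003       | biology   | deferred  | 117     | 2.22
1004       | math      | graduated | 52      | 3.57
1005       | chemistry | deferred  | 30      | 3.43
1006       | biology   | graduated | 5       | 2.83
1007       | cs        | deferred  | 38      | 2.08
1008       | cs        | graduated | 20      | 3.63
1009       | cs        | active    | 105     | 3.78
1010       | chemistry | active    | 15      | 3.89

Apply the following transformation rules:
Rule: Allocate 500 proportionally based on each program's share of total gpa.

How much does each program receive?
biology: 119.65, chemistry: 176.35, cs: 148.23, math: 55.76

Step 1: Calculate total gpa = 32.01
Step 2: Calculate each program's proportion:
  biology: 7.66/32.01 = 23.93% → 119.65
  chemistry: 11.29/32.01 = 35.27% → 176.35
  cs: 9.49/32.01 = 29.65% → 148.23
  math: 3.57/32.01 = 11.15% → 55.76
Step 3: Verify: sum of allocations ≈ 500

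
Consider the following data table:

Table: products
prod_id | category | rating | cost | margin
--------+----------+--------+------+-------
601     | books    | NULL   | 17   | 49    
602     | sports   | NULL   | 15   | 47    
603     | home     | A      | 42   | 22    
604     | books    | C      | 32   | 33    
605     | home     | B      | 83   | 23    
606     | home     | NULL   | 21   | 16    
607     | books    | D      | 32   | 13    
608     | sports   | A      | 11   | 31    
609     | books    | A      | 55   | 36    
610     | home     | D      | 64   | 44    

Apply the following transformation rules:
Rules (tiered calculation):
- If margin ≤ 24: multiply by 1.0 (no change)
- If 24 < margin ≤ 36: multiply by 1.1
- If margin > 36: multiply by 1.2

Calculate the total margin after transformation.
352.0

Step 1: Tier 1 (margin ≤ 24): 4 records, sum = 74 × 1.0 = 74.0
Step 2: Tier 2 (24 < margin ≤ 36): 3 records, sum = 100 × 1.1 = 110.0
Step 3: Tier 3 (margin > 36): 3 records, sum = 140 × 1.2 = 168.0
Step 4: Final sum = 74.0 + 110.0 + 168.0 = 352.0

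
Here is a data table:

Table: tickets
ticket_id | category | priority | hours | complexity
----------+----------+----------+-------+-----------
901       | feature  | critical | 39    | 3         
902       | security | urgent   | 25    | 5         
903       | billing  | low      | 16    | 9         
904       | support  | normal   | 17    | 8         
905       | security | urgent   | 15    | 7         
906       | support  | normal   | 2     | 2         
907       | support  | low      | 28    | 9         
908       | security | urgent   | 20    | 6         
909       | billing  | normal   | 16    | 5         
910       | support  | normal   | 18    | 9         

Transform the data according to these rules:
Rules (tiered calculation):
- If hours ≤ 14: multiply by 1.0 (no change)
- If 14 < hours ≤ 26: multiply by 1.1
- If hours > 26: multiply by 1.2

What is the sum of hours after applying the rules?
222.1

Step 1: Tier 1 (hours ≤ 14): 1 records, sum = 2 × 1.0 = 2.0
Step 2: Tier 2 (14 < hours ≤ 26): 7 records, sum = 127 × 1.1 = 139.7
Step 3: Tier 3 (hours > 26): 2 records, sum = 67 × 1.2 = 80.4
Step 4: Final sum = 2.0 + 139.7 + 80.4 = 222.1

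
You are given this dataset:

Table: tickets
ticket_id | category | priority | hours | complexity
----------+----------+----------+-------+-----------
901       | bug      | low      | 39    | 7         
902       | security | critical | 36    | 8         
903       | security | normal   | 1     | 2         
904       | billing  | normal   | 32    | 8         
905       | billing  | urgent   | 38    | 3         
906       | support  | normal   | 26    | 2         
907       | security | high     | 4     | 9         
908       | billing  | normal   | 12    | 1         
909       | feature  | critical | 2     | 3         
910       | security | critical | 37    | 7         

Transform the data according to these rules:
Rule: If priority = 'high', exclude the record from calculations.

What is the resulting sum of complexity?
41

Step 1: Identify records where priority = 'high'
Step 2: The excluded records sum to 9
Step 3: Original total complexity = 50
Step 4: Remaining total = 50 - 9 = 41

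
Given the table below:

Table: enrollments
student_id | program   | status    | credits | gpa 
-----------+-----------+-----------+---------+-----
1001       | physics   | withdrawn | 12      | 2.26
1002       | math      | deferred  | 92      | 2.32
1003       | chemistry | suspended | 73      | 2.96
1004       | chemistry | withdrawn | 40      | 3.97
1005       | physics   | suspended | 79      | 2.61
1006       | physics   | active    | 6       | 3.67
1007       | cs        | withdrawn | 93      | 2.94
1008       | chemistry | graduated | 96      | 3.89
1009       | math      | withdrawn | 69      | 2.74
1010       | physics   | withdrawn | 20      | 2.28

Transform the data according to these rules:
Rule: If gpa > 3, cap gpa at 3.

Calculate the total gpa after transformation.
27.11

Step 1: 3 records have gpa > 3
Step 2: These records originally summed to 11.53
Step 3: After capping: 3 × 3 = 9
Step 4: Unaffected records sum: 18.11
Step 5: Final sum = 9 + 18.11 = 27.11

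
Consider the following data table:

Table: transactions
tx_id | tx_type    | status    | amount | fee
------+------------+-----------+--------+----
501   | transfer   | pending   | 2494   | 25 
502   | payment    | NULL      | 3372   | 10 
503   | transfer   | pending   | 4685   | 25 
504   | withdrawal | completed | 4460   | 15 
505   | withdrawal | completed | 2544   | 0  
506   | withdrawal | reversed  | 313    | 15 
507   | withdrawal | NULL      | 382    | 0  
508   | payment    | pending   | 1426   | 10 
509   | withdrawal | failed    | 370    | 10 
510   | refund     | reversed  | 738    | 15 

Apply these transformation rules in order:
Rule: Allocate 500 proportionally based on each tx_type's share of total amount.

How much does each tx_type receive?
payment: 115.43, refund: 17.75, transfer: 172.7, withdrawal: 194.12

Step 1: Calculate total amount = 20784
Step 2: Calculate each tx_type's proportion:
  payment: 4798/20784 = 23.09% → 115.43
  refund: 738/20784 = 3.55% → 17.75
  transfer: 7179/20784 = 34.54% → 172.7
  withdrawal: 8069/20784 = 38.82% → 194.12
Step 3: Verify: sum of allocations ≈ 500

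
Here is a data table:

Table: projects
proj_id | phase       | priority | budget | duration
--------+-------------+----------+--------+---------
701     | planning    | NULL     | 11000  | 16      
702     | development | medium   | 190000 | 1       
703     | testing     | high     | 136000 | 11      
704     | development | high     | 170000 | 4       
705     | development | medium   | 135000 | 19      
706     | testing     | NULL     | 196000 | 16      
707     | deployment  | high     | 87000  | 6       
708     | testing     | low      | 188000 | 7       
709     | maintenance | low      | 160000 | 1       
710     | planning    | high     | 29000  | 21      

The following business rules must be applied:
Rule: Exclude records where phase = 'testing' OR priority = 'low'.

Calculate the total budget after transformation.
622000

Step 1: Find records where phase = 'testing' OR priority = 'low'
Step 2: 4 records match, summing to 680000
Step 3: Original sum: 1302000
Step 4: Remaining sum = 1302000 - 680000 = 622000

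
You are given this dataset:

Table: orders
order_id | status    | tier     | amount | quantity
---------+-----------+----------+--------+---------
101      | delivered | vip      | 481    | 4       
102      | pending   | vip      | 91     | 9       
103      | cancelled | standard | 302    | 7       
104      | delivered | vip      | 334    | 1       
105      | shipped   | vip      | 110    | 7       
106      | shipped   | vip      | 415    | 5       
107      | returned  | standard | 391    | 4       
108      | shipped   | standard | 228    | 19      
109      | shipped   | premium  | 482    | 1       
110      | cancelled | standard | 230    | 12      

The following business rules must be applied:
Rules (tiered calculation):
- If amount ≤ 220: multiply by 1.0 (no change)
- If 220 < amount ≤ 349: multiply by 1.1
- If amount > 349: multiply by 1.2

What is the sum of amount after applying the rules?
3527.2

Step 1: Tier 1 (amount ≤ 220): 2 records, sum = 201 × 1.0 = 201.0
Step 2: Tier 2 (220 < amount ≤ 349): 4 records, sum = 1094 × 1.1 = 1203.4
Step 3: Tier 3 (amount > 349): 4 records, sum = 1769 × 1.2 = 2122.8
Step 4: Final sum = 201.0 + 1203.4 + 2122.8 = 3527.2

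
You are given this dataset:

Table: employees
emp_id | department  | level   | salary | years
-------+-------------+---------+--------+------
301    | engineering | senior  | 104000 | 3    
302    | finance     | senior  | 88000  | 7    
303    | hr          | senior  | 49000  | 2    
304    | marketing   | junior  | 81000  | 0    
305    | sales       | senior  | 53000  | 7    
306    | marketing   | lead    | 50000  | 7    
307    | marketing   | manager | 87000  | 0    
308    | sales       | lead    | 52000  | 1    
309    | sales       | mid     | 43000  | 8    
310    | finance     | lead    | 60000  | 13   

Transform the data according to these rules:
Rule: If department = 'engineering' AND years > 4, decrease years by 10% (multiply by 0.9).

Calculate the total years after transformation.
48

Step 1: Find records where department = 'engineering' AND years > 4
Step 2: 0 records match, summing to 0
Step 3: After multiplier: 0 × 0.9 = 0.0
Step 4: Unaffected records sum: 48
Step 5: Final sum = 0.0 + 48 = 48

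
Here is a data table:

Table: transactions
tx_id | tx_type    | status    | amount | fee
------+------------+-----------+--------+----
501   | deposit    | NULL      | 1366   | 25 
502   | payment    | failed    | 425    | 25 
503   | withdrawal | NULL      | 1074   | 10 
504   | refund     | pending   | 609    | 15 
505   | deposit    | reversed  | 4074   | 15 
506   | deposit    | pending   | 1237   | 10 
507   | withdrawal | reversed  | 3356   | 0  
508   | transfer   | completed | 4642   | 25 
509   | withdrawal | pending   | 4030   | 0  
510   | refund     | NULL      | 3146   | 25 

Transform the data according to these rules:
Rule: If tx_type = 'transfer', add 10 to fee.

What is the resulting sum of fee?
160

Step 1: Count records where tx_type = 'transfer': 1
Step 2: Total bonus added: 1 × 10 = 10
Step 3: Original sum of fee: 150
Step 4: Final sum = 150 + 10 = 160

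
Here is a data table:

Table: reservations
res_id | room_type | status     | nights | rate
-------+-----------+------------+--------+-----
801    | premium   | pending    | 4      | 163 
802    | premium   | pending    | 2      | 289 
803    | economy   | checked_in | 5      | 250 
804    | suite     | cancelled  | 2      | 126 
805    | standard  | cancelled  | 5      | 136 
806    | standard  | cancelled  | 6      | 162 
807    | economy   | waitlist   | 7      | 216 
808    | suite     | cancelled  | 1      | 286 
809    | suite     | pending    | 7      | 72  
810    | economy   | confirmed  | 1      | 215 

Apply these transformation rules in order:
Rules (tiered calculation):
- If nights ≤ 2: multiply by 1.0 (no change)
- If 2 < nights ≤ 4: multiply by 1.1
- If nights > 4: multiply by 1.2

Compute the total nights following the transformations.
46.4

Step 1: Tier 1 (nights ≤ 2): 4 records, sum = 6 × 1.0 = 6.0
Step 2: Tier 2 (2 < nights ≤ 4): 1 records, sum = 4 × 1.1 = 4.4
Step 3: Tier 3 (nights > 4): 5 records, sum = 30 × 1.2 = 36.0
Step 4: Final sum = 6.0 + 4.4 + 36.0 = 46.4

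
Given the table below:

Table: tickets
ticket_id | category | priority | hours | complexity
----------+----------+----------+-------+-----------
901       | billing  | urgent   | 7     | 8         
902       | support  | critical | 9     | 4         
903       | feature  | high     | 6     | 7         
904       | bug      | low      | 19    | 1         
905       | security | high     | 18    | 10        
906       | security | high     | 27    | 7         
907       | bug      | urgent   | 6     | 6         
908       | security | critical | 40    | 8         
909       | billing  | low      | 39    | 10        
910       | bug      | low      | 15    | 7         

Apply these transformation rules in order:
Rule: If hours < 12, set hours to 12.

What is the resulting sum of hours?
206

Step 1: 4 records have hours < 12
Step 2: These records originally summed to 28
Step 3: After setting to minimum: 4 × 12 = 48
Step 4: Unaffected records sum: 158
Step 5: Final sum = 48 + 158 = 206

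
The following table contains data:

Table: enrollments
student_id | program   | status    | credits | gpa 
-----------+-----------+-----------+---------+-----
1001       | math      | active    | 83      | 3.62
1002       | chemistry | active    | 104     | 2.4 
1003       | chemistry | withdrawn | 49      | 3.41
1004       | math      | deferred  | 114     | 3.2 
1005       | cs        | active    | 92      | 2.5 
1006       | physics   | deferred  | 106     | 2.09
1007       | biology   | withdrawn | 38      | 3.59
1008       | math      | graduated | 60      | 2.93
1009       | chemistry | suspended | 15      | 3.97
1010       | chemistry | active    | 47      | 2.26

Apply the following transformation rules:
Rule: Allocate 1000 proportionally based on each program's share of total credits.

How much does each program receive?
biology: 53.67, chemistry: 303.67, cs: 129.94, math: 362.99, physics: 149.72

Step 1: Calculate total credits = 708
Step 2: Calculate each program's proportion:
  biology: 38/708 = 5.37% → 53.67
  chemistry: 215/708 = 30.37% → 303.67
  cs: 92/708 = 12.99% → 129.94
  math: 257/708 = 36.30% → 362.99
  physics: 106/708 = 14.97% → 149.72
Step 3: Verify: sum of allocations ≈ 1000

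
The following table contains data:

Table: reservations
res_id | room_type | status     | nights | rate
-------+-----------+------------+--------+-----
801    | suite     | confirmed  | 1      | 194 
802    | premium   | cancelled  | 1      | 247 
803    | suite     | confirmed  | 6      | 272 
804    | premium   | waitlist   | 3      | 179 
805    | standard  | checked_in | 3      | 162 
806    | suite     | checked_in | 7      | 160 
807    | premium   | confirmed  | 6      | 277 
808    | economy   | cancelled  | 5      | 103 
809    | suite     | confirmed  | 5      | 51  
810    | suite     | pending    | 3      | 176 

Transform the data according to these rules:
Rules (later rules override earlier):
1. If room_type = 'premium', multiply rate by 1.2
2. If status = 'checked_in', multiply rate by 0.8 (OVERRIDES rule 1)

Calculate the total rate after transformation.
1897.2

Step 1: Rule 2 takes priority for records with status = 'checked_in'
  - 2 records: 322 × 0.8 = 257.6
Step 2: Rule 1 applies to remaining records with room_type = 'premium'
  - 3 records: 703 × 1.2 = 843.6
Step 3: Other records unchanged: 796
Step 4: Final sum = 257.6 + 843.6 + 796 = 1897.2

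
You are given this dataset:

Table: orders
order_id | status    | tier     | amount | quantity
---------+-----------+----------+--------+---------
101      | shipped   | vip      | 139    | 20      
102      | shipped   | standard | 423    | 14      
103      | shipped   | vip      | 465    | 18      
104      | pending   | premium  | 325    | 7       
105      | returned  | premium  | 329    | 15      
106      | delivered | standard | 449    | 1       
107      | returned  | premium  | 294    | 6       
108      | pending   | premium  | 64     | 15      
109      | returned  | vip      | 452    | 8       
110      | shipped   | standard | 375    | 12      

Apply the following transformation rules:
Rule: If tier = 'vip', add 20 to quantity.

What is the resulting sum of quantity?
176

Step 1: Count records where tier = 'vip': 3
Step 2: Total bonus added: 3 × 20 = 60
Step 3: Original sum of quantity: 116
Step 4: Final sum = 116 + 60 = 176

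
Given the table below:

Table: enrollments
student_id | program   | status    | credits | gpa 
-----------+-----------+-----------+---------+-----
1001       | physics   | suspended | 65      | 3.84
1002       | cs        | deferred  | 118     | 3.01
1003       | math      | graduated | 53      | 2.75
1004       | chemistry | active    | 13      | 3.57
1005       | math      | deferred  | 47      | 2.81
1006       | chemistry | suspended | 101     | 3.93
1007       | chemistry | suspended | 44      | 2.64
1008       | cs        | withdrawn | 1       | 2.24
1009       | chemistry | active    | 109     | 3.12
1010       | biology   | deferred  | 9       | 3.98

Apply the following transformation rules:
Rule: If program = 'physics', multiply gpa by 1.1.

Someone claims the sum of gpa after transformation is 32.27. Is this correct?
Yes, the result is correct.

Step 1: Calculate the correct sum after transformation
Step 2: Apply multiplier 1.1 to records where program = 'physics'
Step 3: Correct result = 32.27
Step 4: Claimed result = 32.27
Step 5: 32.27 = 32.27 ✓
Conclusion: The claimed result is correct.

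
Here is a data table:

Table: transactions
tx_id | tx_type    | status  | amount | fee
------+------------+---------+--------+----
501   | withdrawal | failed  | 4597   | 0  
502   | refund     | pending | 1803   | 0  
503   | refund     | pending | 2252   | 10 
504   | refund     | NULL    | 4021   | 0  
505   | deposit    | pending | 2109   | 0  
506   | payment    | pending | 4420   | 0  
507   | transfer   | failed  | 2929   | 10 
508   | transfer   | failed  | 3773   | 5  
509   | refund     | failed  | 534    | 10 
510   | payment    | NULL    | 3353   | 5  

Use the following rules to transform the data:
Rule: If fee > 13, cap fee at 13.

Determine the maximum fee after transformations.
10

Step 1: Original maximum fee = 10
Step 2: Check cap of 13 against maximum
Step 3: No records exceed the cap (max 10 <= cap 13), so no capping applies
Step 4: Maximum after transformation = 10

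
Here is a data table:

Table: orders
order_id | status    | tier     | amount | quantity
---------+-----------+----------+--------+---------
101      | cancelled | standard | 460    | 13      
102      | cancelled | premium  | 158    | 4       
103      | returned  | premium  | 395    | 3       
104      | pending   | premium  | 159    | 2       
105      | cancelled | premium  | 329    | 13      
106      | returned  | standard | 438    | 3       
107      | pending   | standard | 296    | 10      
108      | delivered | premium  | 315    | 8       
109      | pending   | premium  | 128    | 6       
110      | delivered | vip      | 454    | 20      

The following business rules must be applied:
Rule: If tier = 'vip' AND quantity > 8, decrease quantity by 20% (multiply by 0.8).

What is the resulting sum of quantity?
78.0

Step 1: Find records where tier = 'vip' AND quantity > 8
Step 2: 1 records match, summing to 20
Step 3: After multiplier: 20 × 0.8 = 16.0
Step 4: Unaffected records sum: 62
Step 5: Final sum = 16.0 + 62 = 78.0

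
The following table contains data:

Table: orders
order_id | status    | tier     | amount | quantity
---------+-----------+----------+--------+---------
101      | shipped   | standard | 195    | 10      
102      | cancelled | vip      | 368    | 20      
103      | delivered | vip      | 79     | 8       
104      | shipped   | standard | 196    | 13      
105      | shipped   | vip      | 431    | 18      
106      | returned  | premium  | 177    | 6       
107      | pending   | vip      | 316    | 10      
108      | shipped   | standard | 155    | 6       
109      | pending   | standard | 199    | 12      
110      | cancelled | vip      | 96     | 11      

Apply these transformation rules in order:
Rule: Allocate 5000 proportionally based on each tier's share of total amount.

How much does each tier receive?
premium: 400.09, standard: 1684.0, vip: 2915.91

Step 1: Calculate total amount = 2212
Step 2: Calculate each tier's proportion:
  premium: 177/2212 = 8.00% → 400.09
  standard: 745/2212 = 33.68% → 1684.0
  vip: 1290/2212 = 58.32% → 2915.91
Step 3: Verify: sum of allocations ≈ 5000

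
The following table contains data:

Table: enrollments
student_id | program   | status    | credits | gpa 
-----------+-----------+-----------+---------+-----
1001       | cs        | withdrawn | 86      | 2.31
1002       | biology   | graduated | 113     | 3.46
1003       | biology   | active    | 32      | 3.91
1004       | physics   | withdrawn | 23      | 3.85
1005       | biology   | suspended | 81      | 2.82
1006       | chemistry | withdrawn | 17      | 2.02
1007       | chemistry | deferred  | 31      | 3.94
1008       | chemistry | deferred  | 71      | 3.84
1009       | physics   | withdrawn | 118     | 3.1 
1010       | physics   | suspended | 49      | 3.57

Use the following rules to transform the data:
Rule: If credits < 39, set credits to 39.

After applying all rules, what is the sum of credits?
674

Step 1: 4 records have credits < 39
Step 2: These records originally summed to 103
Step 3: After setting to minimum: 4 × 39 = 156
Step 4: Unaffected records sum: 518
Step 5: Final sum = 156 + 518 = 674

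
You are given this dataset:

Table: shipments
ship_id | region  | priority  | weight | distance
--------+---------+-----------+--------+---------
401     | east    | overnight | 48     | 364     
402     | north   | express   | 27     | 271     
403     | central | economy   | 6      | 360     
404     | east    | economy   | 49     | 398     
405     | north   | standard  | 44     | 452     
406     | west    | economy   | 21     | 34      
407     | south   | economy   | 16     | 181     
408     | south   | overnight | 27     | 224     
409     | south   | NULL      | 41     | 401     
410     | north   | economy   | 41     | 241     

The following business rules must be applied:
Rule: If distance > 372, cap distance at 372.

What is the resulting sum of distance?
2791

Step 1: 3 records have distance > 372
Step 2: These records originally summed to 1251
Step 3: After capping: 3 × 372 = 1116
Step 4: Unaffected records sum: 1675
Step 5: Final sum = 1116 + 1675 = 2791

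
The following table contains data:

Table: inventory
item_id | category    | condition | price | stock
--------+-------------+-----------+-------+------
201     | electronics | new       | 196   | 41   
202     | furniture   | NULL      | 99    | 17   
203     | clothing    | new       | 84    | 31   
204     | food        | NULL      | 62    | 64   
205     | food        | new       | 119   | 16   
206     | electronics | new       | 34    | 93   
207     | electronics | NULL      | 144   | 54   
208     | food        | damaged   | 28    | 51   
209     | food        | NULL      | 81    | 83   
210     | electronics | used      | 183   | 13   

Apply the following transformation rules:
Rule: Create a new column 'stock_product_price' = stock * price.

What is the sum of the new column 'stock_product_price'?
39663

Step 1: For each record, compute stock * price
Example calculations:
  41 * 196 = 8036
  17 * 99 = 1683
  31 * 84 = 2604
  ...
Step 2: Sum all derived values
Step 3: Total = 39663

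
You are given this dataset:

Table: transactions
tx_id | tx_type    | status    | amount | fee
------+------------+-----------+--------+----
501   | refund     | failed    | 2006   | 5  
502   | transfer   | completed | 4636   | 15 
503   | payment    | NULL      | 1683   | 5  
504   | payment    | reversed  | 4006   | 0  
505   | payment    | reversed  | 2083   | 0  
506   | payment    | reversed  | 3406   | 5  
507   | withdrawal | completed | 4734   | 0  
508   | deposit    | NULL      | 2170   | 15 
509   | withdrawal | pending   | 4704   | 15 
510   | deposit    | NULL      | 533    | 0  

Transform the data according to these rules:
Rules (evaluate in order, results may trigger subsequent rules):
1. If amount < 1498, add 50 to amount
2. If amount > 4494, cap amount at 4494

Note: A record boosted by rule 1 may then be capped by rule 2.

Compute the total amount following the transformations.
29419

Step 1: Apply rule 1 to records with amount < 1498
  - 1 records get bonus of 50
  - Of these, 0 records then exceed 4494 and get capped
Step 2: Apply rule 2 to records with amount > 4494
  - 3 records (original) are capped
Step 3: Calculate final sum = 29419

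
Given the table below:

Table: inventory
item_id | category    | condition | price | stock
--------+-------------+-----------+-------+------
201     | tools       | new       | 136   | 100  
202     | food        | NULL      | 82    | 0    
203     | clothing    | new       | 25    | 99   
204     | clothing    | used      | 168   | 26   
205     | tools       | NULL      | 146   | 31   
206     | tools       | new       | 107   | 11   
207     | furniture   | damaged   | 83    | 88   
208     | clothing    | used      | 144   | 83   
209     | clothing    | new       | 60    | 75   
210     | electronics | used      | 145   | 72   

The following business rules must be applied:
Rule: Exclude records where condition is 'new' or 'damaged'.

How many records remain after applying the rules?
5

Step 1: Count records to exclude
  - 4 (new) + 1 (damaged) = 5 records
Step 2: Total records: 10
Step 3: Remaining = 10 - 5 = 5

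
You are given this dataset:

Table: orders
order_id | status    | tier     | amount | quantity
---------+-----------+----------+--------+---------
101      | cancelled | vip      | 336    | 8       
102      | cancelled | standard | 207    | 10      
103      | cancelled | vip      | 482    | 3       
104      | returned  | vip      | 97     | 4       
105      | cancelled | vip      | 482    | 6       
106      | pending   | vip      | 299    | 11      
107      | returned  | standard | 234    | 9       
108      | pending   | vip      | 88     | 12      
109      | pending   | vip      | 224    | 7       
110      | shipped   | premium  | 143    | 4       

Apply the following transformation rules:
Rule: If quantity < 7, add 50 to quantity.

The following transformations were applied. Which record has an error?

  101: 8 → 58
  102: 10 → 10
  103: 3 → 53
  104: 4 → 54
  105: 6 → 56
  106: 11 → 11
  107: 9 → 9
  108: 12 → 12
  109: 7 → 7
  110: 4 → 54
Record 101 has an error. The correct transformed value should be 8, not 58.

Step 1: Check each record against the rule
Step 2: Record 101 has quantity = 8
Step 3: Since 8 >= 7, the bonus should not have been applied
Step 4: Correct value = 8, but claimed value = 58
Conclusion: Record 101 has the error.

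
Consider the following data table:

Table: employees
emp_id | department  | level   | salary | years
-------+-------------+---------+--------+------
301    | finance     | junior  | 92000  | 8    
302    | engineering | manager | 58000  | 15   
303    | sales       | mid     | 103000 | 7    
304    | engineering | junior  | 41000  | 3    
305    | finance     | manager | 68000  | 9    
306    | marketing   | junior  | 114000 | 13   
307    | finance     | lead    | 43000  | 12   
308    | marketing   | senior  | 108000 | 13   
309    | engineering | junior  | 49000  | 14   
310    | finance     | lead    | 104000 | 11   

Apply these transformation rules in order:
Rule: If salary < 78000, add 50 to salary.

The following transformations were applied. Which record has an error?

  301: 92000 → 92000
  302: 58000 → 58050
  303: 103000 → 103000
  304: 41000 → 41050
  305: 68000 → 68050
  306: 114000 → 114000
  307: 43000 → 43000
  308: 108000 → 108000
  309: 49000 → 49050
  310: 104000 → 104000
Record 307 has an error. The correct transformed value should be 43050, not 43000.

Step 1: Check each record against the rule
Step 2: Record 307 has salary = 43000
Step 3: Since 43000 < 78000, the bonus should have been applied
Step 4: Correct value = 43050, but claimed value = 43000
Conclusion: Record 307 has the error.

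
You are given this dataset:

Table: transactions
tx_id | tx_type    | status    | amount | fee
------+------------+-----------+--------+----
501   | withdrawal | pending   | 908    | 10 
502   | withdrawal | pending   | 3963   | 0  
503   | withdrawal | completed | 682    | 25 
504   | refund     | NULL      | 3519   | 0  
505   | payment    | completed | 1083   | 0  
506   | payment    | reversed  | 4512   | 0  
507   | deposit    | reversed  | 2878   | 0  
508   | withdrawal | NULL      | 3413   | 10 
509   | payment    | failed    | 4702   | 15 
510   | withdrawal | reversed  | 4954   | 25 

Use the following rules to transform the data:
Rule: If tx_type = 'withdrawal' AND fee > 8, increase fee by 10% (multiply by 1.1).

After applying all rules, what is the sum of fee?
92.0

Step 1: Find records where tx_type = 'withdrawal' AND fee > 8
Step 2: 4 records match, summing to 70
Step 3: After multiplier: 70 × 1.1 = 77.0
Step 4: Unaffected records sum: 15
Step 5: Final sum = 77.0 + 15 = 92.0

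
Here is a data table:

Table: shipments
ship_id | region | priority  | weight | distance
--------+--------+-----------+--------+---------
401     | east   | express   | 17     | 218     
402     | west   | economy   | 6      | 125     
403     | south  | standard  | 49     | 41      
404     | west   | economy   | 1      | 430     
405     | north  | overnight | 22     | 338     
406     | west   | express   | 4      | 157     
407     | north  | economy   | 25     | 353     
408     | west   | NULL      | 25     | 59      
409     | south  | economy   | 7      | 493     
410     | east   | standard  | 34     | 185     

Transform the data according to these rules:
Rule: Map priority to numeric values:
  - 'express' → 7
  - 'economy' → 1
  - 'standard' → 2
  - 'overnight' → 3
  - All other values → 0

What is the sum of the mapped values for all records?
25

Step 1: Apply mapping to each record
Step 2: Count by status:
  'express': 2 records × 7 = 14
  'economy': 4 records × 1 = 4
  'standard': 2 records × 2 = 4
  'overnight': 1 records × 3 = 3
Step 3: Sum all mapped values = 25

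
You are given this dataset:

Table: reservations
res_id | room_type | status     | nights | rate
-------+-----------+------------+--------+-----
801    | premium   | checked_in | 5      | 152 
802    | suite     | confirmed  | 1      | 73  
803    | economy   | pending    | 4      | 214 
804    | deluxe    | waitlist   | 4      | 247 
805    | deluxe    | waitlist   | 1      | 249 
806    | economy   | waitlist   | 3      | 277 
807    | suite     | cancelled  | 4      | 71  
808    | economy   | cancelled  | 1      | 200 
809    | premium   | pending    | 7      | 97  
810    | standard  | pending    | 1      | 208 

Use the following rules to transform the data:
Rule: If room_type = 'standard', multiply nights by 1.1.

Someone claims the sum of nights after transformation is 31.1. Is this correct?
Yes, the result is correct.

Step 1: Calculate the correct sum after transformation
Step 2: Apply multiplier 1.1 to records where room_type = 'standard'
Step 3: Correct result = 31.1
Step 4: Claimed result = 31.1
Step 5: 31.1 = 31.1 ✓
Conclusion: The claimed result is correct.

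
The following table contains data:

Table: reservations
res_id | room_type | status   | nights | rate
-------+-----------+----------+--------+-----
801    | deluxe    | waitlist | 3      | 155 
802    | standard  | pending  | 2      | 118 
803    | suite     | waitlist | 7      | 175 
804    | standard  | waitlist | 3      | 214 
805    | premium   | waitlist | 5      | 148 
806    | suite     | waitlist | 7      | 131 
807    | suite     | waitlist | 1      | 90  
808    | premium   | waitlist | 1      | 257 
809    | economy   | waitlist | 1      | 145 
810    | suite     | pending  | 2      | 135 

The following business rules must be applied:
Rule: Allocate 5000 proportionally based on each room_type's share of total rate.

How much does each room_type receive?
deluxe: 494.26, economy: 462.37, premium: 1291.45, standard: 1058.67, suite: 1693.24

Step 1: Calculate total rate = 1568
Step 2: Calculate each room_type's proportion:
  deluxe: 155/1568 = 9.89% → 494.26
  economy: 145/1568 = 9.25% → 462.37
  premium: 405/1568 = 25.83% → 1291.45
  standard: 332/1568 = 21.17% → 1058.67
  suite: 531/1568 = 33.86% → 1693.24
Step 3: Verify: sum of allocations ≈ 5000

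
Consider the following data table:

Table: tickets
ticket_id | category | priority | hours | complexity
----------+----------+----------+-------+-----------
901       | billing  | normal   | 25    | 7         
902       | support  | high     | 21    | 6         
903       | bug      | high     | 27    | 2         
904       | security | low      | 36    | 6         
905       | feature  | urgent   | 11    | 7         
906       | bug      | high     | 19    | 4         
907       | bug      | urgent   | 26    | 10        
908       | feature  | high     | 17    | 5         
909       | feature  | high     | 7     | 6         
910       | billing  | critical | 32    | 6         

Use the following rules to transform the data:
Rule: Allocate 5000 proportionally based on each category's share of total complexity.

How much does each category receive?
billing: 1101.69, bug: 1355.93, feature: 1525.42, security: 508.47, support: 508.47

Step 1: Calculate total complexity = 59
Step 2: Calculate each category's proportion:
  billing: 13/59 = 22.03% → 1101.69
  bug: 16/59 = 27.12% → 1355.93
  feature: 18/59 = 30.51% → 1525.42
  security: 6/59 = 10.17% → 508.47
  support: 6/59 = 10.17% → 508.47
Step 3: Verify: sum of allocations ≈ 5000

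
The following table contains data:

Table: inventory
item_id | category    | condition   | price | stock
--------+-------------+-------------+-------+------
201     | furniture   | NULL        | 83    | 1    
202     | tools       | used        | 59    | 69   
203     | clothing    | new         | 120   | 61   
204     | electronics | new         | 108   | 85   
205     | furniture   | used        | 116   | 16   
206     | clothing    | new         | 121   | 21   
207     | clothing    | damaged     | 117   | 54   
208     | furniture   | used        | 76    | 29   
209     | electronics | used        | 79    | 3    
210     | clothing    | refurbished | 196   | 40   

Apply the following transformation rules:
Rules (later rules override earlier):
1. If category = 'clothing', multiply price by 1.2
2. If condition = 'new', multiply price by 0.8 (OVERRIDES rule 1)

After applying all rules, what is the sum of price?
1067.8

Step 1: Rule 2 takes priority for records with condition = 'new'
  - 3 records: 349 × 0.8 = 279.2
Step 2: Rule 1 applies to remaining records with category = 'clothing'
  - 2 records: 313 × 1.2 = 375.6
Step 3: Other records unchanged: 413
Step 4: Final sum = 279.2 + 375.6 + 413 = 1067.8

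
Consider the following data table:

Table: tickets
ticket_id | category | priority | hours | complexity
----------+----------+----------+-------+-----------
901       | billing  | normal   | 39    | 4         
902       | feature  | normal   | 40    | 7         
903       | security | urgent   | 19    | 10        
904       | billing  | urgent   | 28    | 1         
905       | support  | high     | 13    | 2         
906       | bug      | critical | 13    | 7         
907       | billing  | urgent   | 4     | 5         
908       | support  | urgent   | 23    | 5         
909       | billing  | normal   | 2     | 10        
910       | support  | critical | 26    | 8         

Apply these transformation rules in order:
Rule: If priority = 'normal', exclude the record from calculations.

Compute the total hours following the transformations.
126

Step 1: Identify records where priority = 'normal'
Step 2: The excluded records sum to 81
Step 3: Original total hours = 207
Step 4: Remaining total = 207 - 81 = 126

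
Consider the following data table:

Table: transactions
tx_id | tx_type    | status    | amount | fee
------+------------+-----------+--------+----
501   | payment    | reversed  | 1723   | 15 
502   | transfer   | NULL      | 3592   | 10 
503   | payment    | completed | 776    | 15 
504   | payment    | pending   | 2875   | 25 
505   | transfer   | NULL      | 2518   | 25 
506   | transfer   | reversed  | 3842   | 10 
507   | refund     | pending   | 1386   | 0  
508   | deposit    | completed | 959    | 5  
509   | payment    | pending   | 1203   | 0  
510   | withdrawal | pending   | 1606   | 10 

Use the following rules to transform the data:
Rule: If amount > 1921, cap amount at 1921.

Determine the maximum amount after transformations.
1921

Step 1: Original maximum amount = 3842
Step 2: Apply cap at 1921
Step 3: 4 records had amount > 1921 and were capped
Step 4: Maximum after transformation = 1921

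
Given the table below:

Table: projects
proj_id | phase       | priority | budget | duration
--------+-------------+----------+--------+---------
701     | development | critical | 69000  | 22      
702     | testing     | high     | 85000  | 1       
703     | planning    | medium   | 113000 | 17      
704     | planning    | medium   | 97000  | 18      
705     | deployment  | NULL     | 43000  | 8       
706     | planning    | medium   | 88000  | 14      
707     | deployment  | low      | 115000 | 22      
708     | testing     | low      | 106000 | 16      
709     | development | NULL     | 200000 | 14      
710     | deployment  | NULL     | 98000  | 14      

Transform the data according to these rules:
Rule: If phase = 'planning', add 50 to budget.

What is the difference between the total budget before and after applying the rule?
150

Step 1: Original sum of budget = 1014000
Step 2: 3 records have phase = 'planning'
Step 3: Each affected record changes by 50
Step 4: Total change = 3 × 50 = 150
Step 5: New sum = 1014000 + 150 = 1014150
Step 6: Difference = |1014150 - 1014000| = 150
        (Sum increased by 150)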